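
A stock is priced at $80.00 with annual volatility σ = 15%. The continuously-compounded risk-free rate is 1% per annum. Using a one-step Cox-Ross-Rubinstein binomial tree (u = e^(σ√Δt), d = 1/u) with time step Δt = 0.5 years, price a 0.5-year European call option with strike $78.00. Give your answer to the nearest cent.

$5.42

CRR parameters: u = e^(σ√Δt) = e^(0.15·√0.5) = 1.1119, d = 1/u = 0.8994
Per-period rate: rΔt = 0.01·0.5 = 0.005, so R = e^0.005 = 1.0050
Risk-neutral probability p = (e^0.005 − 0.8994)/(1.1119 − 0.8994) = 0.1056/0.2125 = 0.4971
Terminal stock prices: S_u = 88.95, S_d = 71.95
Terminal payoffs (S − K): max(10.95, 0) = 10.95, max(-6.051, 0) = 0
Node 0 (S = 80): V_0 = e^(−0.005)·[0.4971·10.9516 + 0.5029·0.0000] = 5.4168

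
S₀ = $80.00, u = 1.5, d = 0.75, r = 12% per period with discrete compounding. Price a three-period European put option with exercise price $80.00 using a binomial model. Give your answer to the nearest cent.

Risk-neutral probability p = (1 + 0.12 − 0.75)/(1.5 − 0.75) = 0.3700/0.7500 = 0.4933
Terminal stock prices: S_uuu = 270, S_uud = 135, S_udd = 67.5, S_ddd = 33.75
Terminal payoffs (K − S): max(-190, 0) = 0, max(-55, 0) = 0, max(12.5, 0) = 12.5, max(46.25, 0) = 46.25
Node uu (S = 180): V_uu = 1/1.12·[0.4933·0.0000 + 0.5067·0.0000] = 0.0000
Node ud (S = 90): V_ud = 1/1.12·[0.4933·0.0000 + 0.5067·12.5000] = 5.6548
Node dd (S = 45): V_dd = 1/1.12·[0.4933·12.5000 + 0.5067·46.2500] = 26.4286
Node u (S = 120): V_u = 1/1.12·[0.4933·0.0000 + 0.5067·5.6548] = 2.5581
Node d (S = 60): V_d = 1/1.12·[0.4933·5.6548 + 0.5067·26.4286] = 14.4466
Node 0 (S = 80): V_0 = 1/1.12·[0.4933·2.5581 + 0.5067·14.4466] = 7.6621

$7.66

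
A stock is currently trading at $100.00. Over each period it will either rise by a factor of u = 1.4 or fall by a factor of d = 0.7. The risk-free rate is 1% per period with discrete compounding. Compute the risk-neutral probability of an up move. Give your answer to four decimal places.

Risk-neutral probability p = (1 + 0.01 − 0.7)/(1.4 − 0.7) = 0.3100/0.7000 = 0.4429

p = 0.4429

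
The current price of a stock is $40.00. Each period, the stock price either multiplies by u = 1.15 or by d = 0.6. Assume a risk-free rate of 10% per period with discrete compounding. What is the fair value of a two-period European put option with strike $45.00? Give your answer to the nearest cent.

$2.59

Risk-neutral probability p = (1 + 0.1 − 0.6)/(1.15 − 0.6) = 0.5000/0.5500 = 0.9091
Terminal stock prices: S_uu = 52.9, S_ud = 27.6, S_dd = 14.4
Terminal payoffs (K − S): max(-7.9, 0) = 0, max(17.4, 0) = 17.4, max(30.6, 0) = 30.6
Node u (S = 46): V_u = 1/1.1·[0.9091·0.0000 + 0.0909·17.4000] = 1.4380
Node d (S = 24): V_d = 1/1.1·[0.9091·17.4000 + 0.0909·30.6000] = 16.9091
Node 0 (S = 40): V_0 = 1/1.1·[0.9091·1.4380 + 0.0909·16.9091] = 2.5859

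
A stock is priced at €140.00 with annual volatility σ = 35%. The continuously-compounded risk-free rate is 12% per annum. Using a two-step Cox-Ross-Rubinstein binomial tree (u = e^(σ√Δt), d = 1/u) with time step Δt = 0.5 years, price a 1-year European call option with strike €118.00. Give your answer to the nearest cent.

€40.90

CRR parameters: u = e^(σ√Δt) = e^(0.35·√0.5) = 1.2808, d = 1/u = 0.7808
Per-period rate: rΔt = 0.12·0.5 = 0.06, so R = e^0.06 = 1.0618
Risk-neutral probability p = (e^0.06 − 0.7808)/(1.2808 − 0.7808) = 0.2811/0.5000 = 0.5621
Terminal stock prices: S_uu = 229.7, S_ud = 140, S_dd = 85.34
Terminal payoffs (S − K): max(111.7, 0) = 111.7, max(22, 0) = 22, max(-32.66, 0) = 0
Node u (S = 179.3): V_u = e^(−0.06)·[0.5621·111.6640 + 0.4379·22.0000] = 68.1842
Node d (S = 109.3): V_d = e^(−0.06)·[0.5621·22.0000 + 0.4379·0.0000] = 11.6461
Node 0 (S = 140): V_0 = e^(−0.06)·[0.5621·68.1842 + 0.4379·11.6461] = 40.8975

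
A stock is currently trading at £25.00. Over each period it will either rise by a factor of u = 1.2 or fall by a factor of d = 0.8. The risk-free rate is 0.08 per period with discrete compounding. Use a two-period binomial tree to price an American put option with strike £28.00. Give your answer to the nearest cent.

£3.00

Risk-neutral probability p = (1 + 0.08 − 0.8)/(1.2 − 0.8) = 0.2800/0.4000 = 0.7000
Terminal stock prices: S_uu = 36, S_ud = 24, S_dd = 16
Terminal payoffs (K − S): max(-8, 0) = 0, max(4, 0) = 4, max(12, 0) = 12
Node u (S = 30): continuation = 1/1.08·[0.7000·0.0000 + 0.3000·4.0000] = 1.1111; exercise value = 0.0000 ≤ continuation, so V_u = 1.1111
Node d (S = 20): continuation = 1/1.08·[0.7000·4.0000 + 0.3000·12.0000] = 5.9259; exercise value = 8.0000 > continuation, so V_d = 8.0000 (exercise)
Node 0 (S = 25): continuation = 1/1.08·[0.7000·1.1111 + 0.3000·8.0000] = 2.9424; exercise value = 3.0000 > continuation, so V_0 = 3.0000 (exercise)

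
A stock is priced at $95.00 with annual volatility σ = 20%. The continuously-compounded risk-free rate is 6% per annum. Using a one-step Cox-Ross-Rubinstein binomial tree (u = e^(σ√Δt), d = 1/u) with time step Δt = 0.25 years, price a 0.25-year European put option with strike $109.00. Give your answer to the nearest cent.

$12.38

CRR parameters: u = e^(σ√Δt) = e^(0.2·√0.25) = 1.1052, d = 1/u = 0.9048
Per-period rate: rΔt = 0.06·0.25 = 0.015, so R = e^0.015 = 1.0151
Risk-neutral probability p = (e^0.015 − 0.9048)/(1.1052 − 0.9048) = 0.1103/0.2003 = 0.5505
Terminal stock prices: S_u = 105, S_d = 85.96
Terminal payoffs (K − S): max(4.009, 0) = 4.009, max(23.04, 0) = 23.04
Node 0 (S = 95): V_0 = e^(−0.015)·[0.5505·4.0088 + 0.4495·23.0404] = 12.3772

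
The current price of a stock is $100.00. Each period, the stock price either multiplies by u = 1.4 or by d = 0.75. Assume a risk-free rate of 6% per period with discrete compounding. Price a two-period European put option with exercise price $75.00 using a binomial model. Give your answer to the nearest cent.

Risk-neutral probability p = (1 + 0.06 − 0.75)/(1.4 − 0.75) = 0.3100/0.6500 = 0.4769
Terminal stock prices: S_uu = 196, S_ud = 105, S_dd = 56.25
Terminal payoffs (K − S): max(-121, 0) = 0, max(-30, 0) = 0, max(18.75, 0) = 18.75
Node u (S = 140): V_u = 1/1.06·[0.4769·0.0000 + 0.5231·0.0000] = 0.0000
Node d (S = 75): V_d = 1/1.06·[0.4769·0.0000 + 0.5231·18.7500] = 9.2525
Node 0 (S = 100): V_0 = 1/1.06·[0.4769·0.0000 + 0.5231·9.2525] = 4.5658

$4.57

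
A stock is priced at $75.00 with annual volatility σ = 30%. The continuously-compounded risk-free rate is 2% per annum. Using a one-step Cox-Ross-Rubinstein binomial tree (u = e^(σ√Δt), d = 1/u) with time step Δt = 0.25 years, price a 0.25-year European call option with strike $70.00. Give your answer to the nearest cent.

$8.17

CRR parameters: u = e^(σ√Δt) = e^(0.3·√0.25) = 1.1618, d = 1/u = 0.8607
Per-period rate: rΔt = 0.02·0.25 = 0.005, so R = e^0.005 = 1.0050
Risk-neutral probability p = (e^0.005 − 0.8607)/(1.1618 − 0.8607) = 0.1443/0.3011 = 0.4792
Terminal stock prices: S_u = 87.14, S_d = 64.55
Terminal payoffs (S − K): max(17.14, 0) = 17.14, max(-5.447, 0) = 0
Node 0 (S = 75): V_0 = e^(−0.005)·[0.4792·17.1376 + 0.5208·0.0000] = 8.1716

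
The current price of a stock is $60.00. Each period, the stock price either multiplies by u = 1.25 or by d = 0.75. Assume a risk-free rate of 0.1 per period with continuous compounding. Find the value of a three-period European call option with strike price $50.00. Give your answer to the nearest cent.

Risk-neutral probability p = (e^0.1 − 0.75)/(1.25 − 0.75) = 0.3552/0.5000 = 0.7103
Terminal stock prices: S_uuu = 117.2, S_uud = 70.31, S_udd = 42.19, S_ddd = 25.31
Terminal payoffs (S − K): max(67.19, 0) = 67.19, max(20.31, 0) = 20.31, max(-7.812, 0) = 0, max(-24.69, 0) = 0
Node uu (S = 93.75): V_uu = e^(−0.1)·[0.7103·67.1875 + 0.2897·20.3125] = 48.5081
Node ud (S = 56.25): V_ud = e^(−0.1)·[0.7103·20.3125 + 0.2897·0.0000] = 13.0557
Node dd (S = 33.75): V_dd = e^(−0.1)·[0.7103·0.0000 + 0.2897·0.0000] = 0.0000
Node u (S = 75): V_u = e^(−0.1)·[0.7103·48.5081 + 0.2897·13.0557] = 34.6001
Node d (S = 45): V_d = e^(−0.1)·[0.7103·13.0557 + 0.2897·0.0000] = 8.3915
Node 0 (S = 60): V_0 = e^(−0.1)·[0.7103·34.6001 + 0.2897·8.3915] = 24.4384

$24.44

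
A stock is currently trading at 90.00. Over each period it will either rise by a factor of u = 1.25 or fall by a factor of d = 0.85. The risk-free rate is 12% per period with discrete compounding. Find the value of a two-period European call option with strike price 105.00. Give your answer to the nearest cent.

Risk-neutral probability p = (1 + 0.12 − 0.85)/(1.25 − 0.85) = 0.2700/0.4000 = 0.6750
Terminal stock prices: S_uu = 140.6, S_ud = 95.62, S_dd = 65.02
Terminal payoffs (S − K): max(35.62, 0) = 35.62, max(-9.375, 0) = 0, max(-39.98, 0) = 0
Node u (S = 112.5): V_u = 1/1.12·[0.6750·35.6250 + 0.3250·0.0000] = 21.4704
Node d (S = 76.5): V_d = 1/1.12·[0.6750·0.0000 + 0.3250·0.0000] = 0.0000
Node 0 (S = 90): V_0 = 1/1.12·[0.6750·21.4704 + 0.3250·0.0000] = 12.9398

12.94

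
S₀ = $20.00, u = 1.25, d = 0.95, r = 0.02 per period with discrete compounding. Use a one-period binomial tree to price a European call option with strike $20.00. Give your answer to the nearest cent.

Risk-neutral probability p = (1 + 0.02 − 0.95)/(1.25 − 0.95) = 0.0700/0.3000 = 0.2333
Terminal stock prices: S_u = 25, S_d = 19
Terminal payoffs (S − K): max(5, 0) = 5, max(-1, 0) = 0
Node 0 (S = 20): V_0 = 1/1.02·[0.2333·5.0000 + 0.7667·0.0000] = 1.1438

$1.14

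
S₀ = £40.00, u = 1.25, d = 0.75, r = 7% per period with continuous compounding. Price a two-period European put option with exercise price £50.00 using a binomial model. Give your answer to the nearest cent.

£7.99

Risk-neutral probability p = (e^0.07 − 0.75)/(1.25 − 0.75) = 0.3225/0.5000 = 0.6450
Terminal stock prices: S_uu = 62.5, S_ud = 37.5, S_dd = 22.5
Terminal payoffs (K − S): max(-12.5, 0) = 0, max(12.5, 0) = 12.5, max(27.5, 0) = 27.5
Node u (S = 50): V_u = e^(−0.07)·[0.6450·0.0000 + 0.3550·12.5000] = 4.1373
Node d (S = 30): V_d = e^(−0.07)·[0.6450·12.5000 + 0.3550·27.5000] = 16.6197
Node 0 (S = 40): V_0 = e^(−0.07)·[0.6450·4.1373 + 0.3550·16.6197] = 7.9891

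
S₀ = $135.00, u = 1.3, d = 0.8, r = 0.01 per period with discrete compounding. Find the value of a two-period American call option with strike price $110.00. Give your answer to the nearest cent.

$34.95

Risk-neutral probability p = (1 + 0.01 − 0.8)/(1.3 − 0.8) = 0.2100/0.5000 = 0.4200
Terminal stock prices: S_uu = 228.2, S_ud = 140.4, S_dd = 86.4
Terminal payoffs (S − K): max(118.2, 0) = 118.2, max(30.4, 0) = 30.4, max(-23.6, 0) = 0
Node u (S = 175.5): continuation = 1/1.01·[0.4200·118.1500 + 0.5800·30.4000] = 66.5891; exercise value = 65.5000 ≤ continuation, so V_u = 66.5891
Node d (S = 108): continuation = 1/1.01·[0.4200·30.4000 + 0.5800·0.0000] = 12.6416; exercise value = 0.0000 ≤ continuation, so V_d = 12.6416
Node 0 (S = 135): continuation = 1/1.01·[0.4200·66.5891 + 0.5800·12.6416] = 34.9500; exercise value = 25.0000 ≤ continuation, so V_0 = 34.9500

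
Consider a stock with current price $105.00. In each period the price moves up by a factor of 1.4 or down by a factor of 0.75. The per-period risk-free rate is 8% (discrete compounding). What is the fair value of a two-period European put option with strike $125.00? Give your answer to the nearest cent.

$20.02

Risk-neutral probability p = (1 + 0.08 − 0.75)/(1.4 − 0.75) = 0.3300/0.6500 = 0.5077
Terminal stock prices: S_uu = 205.8, S_ud = 110.2, S_dd = 59.06
Terminal payoffs (K − S): max(-80.8, 0) = 0, max(14.75, 0) = 14.75, max(65.94, 0) = 65.94
Node u (S = 147): V_u = 1/1.08·[0.5077·0.0000 + 0.4923·14.7500] = 6.7236
Node d (S = 78.75): V_d = 1/1.08·[0.5077·14.7500 + 0.4923·65.9375] = 36.9907
Node 0 (S = 105): V_0 = 1/1.08·[0.5077·6.7236 + 0.4923·36.9907] = 20.0226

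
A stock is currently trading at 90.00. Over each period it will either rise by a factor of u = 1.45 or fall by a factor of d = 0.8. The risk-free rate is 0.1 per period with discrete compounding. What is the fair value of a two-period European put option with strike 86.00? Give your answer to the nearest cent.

6.81

Risk-neutral probability p = (1 + 0.1 − 0.8)/(1.45 − 0.8) = 0.3000/0.6500 = 0.4615
Terminal stock prices: S_uu = 189.2, S_ud = 104.4, S_dd = 57.6
Terminal payoffs (K − S): max(-103.2, 0) = 0, max(-18.4, 0) = 0, max(28.4, 0) = 28.4
Node u (S = 130.5): V_u = 1/1.1·[0.4615·0.0000 + 0.5385·0.0000] = 0.0000
Node d (S = 72): V_d = 1/1.1·[0.4615·0.0000 + 0.5385·28.4000] = 13.9021
Node 0 (S = 90): V_0 = 1/1.1·[0.4615·0.0000 + 0.5385·13.9021] = 6.8052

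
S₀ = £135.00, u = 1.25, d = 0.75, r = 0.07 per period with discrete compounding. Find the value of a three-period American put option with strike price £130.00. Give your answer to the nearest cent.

£12.05

Risk-neutral probability p = (1 + 0.07 − 0.75)/(1.25 − 0.75) = 0.3200/0.5000 = 0.6400
Terminal stock prices: S_uuu = 263.7, S_uud = 158.2, S_udd = 94.92, S_ddd = 56.95
Terminal payoffs (K − S): max(-133.7, 0) = 0, max(-28.2, 0) = 0, max(35.08, 0) = 35.08, max(73.05, 0) = 73.05
Node uu (S = 210.9): continuation = 1/1.07·[0.6400·0.0000 + 0.3600·0.0000] = 0.0000; exercise value = 0.0000 ≤ continuation, so V_uu = 0.0000
Node ud (S = 126.6): continuation = 1/1.07·[0.6400·0.0000 + 0.3600·35.0781] = 11.8020; exercise value = 3.4375 ≤ continuation, so V_ud = 11.8020
Node dd (S = 75.94): continuation = 1/1.07·[0.6400·35.0781 + 0.3600·73.0469] = 45.5578; exercise value = 54.0625 > continuation, so V_dd = 54.0625 (exercise)
Node u (S = 168.8): continuation = 1/1.07·[0.6400·0.0000 + 0.3600·11.8020] = 3.9708; exercise value = 0.0000 ≤ continuation, so V_u = 3.9708
Node d (S = 101.2): continuation = 1/1.07·[0.6400·11.8020 + 0.3600·54.0625] = 25.2484; exercise value = 28.7500 > continuation, so V_d = 28.7500 (exercise)
Node 0 (S = 135): continuation = 1/1.07·[0.6400·3.9708 + 0.3600·28.7500] = 12.0479; exercise value = 0.0000 ≤ continuation, so V_0 = 12.0479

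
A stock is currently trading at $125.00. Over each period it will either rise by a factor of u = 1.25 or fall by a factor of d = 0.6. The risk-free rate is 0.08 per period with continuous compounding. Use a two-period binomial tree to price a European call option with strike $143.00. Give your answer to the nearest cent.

Risk-neutral probability p = (e^0.08 − 0.6)/(1.25 − 0.6) = 0.4833/0.6500 = 0.7435
Terminal stock prices: S_uu = 195.3, S_ud = 93.75, S_dd = 45
Terminal payoffs (S − K): max(52.31, 0) = 52.31, max(-49.25, 0) = 0, max(-98, 0) = 0
Node u (S = 156.2): V_u = e^(−0.08)·[0.7435·52.3125 + 0.2565·0.0000] = 35.9049
Node d (S = 75): V_d = e^(−0.08)·[0.7435·0.0000 + 0.2565·0.0000] = 0.0000
Node 0 (S = 125): V_0 = e^(−0.08)·[0.7435·35.9049 + 0.2565·0.0000] = 24.6435

$24.64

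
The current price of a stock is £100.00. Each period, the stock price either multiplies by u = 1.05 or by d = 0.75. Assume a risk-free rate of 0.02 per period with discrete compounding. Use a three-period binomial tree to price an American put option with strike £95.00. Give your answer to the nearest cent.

Risk-neutral probability p = (1 + 0.02 − 0.75)/(1.05 − 0.75) = 0.2700/0.3000 = 0.9000
Terminal stock prices: S_uuu = 115.8, S_uud = 82.69, S_udd = 59.06, S_ddd = 42.19
Terminal payoffs (K − S): max(-20.76, 0) = 0, max(12.31, 0) = 12.31, max(35.94, 0) = 35.94, max(52.81, 0) = 52.81
Node uu (S = 110.2): continuation = 1/1.02·[0.9000·0.0000 + 0.1000·12.3125] = 1.2071; exercise value = 0.0000 ≤ continuation, so V_uu = 1.2071
Node ud (S = 78.75): continuation = 1/1.02·[0.9000·12.3125 + 0.1000·35.9375] = 14.3873; exercise value = 16.2500 > continuation, so V_ud = 16.2500 (exercise)
Node dd (S = 56.25): continuation = 1/1.02·[0.9000·35.9375 + 0.1000·52.8125] = 36.8873; exercise value = 38.7500 > continuation, so V_dd = 38.7500 (exercise)
Node u (S = 105): continuation = 1/1.02·[0.9000·1.2071 + 0.1000·16.2500] = 2.6582; exercise value = 0.0000 ≤ continuation, so V_u = 2.6582
Node d (S = 75): continuation = 1/1.02·[0.9000·16.2500 + 0.1000·38.7500] = 18.1373; exercise value = 20.0000 > continuation, so V_d = 20.0000 (exercise)
Node 0 (S = 100): continuation = 1/1.02·[0.9000·2.6582 + 0.1000·20.0000] = 4.3063; exercise value = 0.0000 ≤ continuation, so V_0 = 4.3063

£4.31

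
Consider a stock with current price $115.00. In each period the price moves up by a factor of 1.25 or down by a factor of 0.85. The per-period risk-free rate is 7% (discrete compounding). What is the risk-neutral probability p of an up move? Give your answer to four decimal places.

p = 0.5500

Risk-neutral probability p = (1 + 0.07 − 0.85)/(1.25 − 0.85) = 0.2200/0.4000 = 0.5500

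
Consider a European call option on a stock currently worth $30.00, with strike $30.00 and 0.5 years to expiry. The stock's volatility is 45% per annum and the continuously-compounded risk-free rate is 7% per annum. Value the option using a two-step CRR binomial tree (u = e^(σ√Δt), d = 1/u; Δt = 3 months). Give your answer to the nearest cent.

$3.84

CRR parameters: u = e^(σ√Δt) = e^(0.45·√0.25) = 1.2523, d = 1/u = 0.7985
Per-period rate: rΔt = 0.07·0.25 = 0.0175, so R = e^0.0175 = 1.0177
Risk-neutral probability p = (e^0.0175 − 0.7985)/(1.2523 − 0.7985) = 0.2191/0.4538 = 0.4829
Terminal stock prices: S_uu = 47.05, S_ud = 30, S_dd = 19.13
Terminal payoffs (S − K): max(17.05, 0) = 17.05, max(0, 0) = 0, max(-10.87, 0) = 0
Node u (S = 37.57): V_u = e^(−0.0175)·[0.4829·17.0494 + 0.5171·0.0000] = 8.0901
Node d (S = 23.96): V_d = e^(−0.0175)·[0.4829·0.0000 + 0.5171·0.0000] = 0.0000
Node 0 (S = 30): V_0 = e^(−0.0175)·[0.4829·8.0901 + 0.5171·0.0000] = 3.8388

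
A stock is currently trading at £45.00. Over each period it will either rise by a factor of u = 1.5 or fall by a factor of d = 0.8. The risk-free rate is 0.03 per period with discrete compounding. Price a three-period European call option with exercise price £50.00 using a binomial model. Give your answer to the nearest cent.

Risk-neutral probability p = (1 + 0.03 − 0.8)/(1.5 − 0.8) = 0.2300/0.7000 = 0.3286
Terminal stock prices: S_uuu = 151.9, S_uud = 81, S_udd = 43.2, S_ddd = 23.04
Terminal payoffs (S − K): max(101.9, 0) = 101.9, max(31, 0) = 31, max(-6.8, 0) = 0, max(-26.96, 0) = 0
Node uu (S = 101.2): V_uu = 1/1.03·[0.3286·101.8750 + 0.6714·31.0000] = 52.7063
Node ud (S = 54): V_ud = 1/1.03·[0.3286·31.0000 + 0.6714·0.0000] = 9.8890
Node dd (S = 28.8): V_dd = 1/1.03·[0.3286·0.0000 + 0.6714·0.0000] = 0.0000
Node u (S = 67.5): V_u = 1/1.03·[0.3286·52.7063 + 0.6714·9.8890] = 23.2598
Node d (S = 36): V_d = 1/1.03·[0.3286·9.8890 + 0.6714·0.0000] = 3.1546
Node 0 (S = 45): V_0 = 1/1.03·[0.3286·23.2598 + 0.6714·3.1546] = 9.4763

£9.48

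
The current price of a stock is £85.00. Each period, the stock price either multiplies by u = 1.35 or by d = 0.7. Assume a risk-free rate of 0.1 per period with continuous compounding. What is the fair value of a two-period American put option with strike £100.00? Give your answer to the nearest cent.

£17.59

Risk-neutral probability p = (e^0.1 − 0.7)/(1.35 − 0.7) = 0.4052/0.6500 = 0.6233
Terminal stock prices: S_uu = 154.9, S_ud = 80.33, S_dd = 41.65
Terminal payoffs (K − S): max(-54.91, 0) = 0, max(19.67, 0) = 19.67, max(58.35, 0) = 58.35
Node u (S = 114.8): continuation = e^(−0.1)·[0.6233·0.0000 + 0.3767·19.6750] = 6.7056; exercise value = 0.0000 ≤ continuation, so V_u = 6.7056
Node d (S = 59.5): continuation = e^(−0.1)·[0.6233·19.6750 + 0.3767·58.3500] = 30.9837; exercise value = 40.5000 > continuation, so V_d = 40.5000 (exercise)
Node 0 (S = 85): continuation = e^(−0.1)·[0.6233·6.7056 + 0.3767·40.5000] = 17.5851; exercise value = 15.0000 ≤ continuation, so V_0 = 17.5851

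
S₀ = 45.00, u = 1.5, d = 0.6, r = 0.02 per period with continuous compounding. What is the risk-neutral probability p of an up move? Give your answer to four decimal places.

p = 0.4669

Risk-neutral probability p = (e^0.02 − 0.6)/(1.5 − 0.6) = 0.4202/0.9000 = 0.4669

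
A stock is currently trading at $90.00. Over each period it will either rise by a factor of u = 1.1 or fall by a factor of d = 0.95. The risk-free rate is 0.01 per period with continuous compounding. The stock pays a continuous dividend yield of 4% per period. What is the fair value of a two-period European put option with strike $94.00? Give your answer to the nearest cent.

$9.34

Per-period risk-free factor R = e^0.01 = 1.0101; dividend-adjusted growth = e^(0.01−0.04) = 0.9704.
Risk-neutral probability p = (0.9704 − 0.95)/(1.1 − 0.95) = 0.0204/0.1500 = 0.1363
Terminal stock prices: S_uu = 108.9, S_ud = 94.05, S_dd = 81.22
Terminal payoffs (K − S): max(-14.9, 0) = 0, max(-0.05, 0) = 0, max(12.78, 0) = 12.78
Node u (S = 99): V_u = e^(−0.01)·[0.1363·0.0000 + 0.8637·0.0000] = 0.0000
Node d (S = 85.5): V_d = e^(−0.01)·[0.1363·0.0000 + 0.8637·12.7750] = 10.9239
Node 0 (S = 90): V_0 = e^(−0.01)·[0.1363·0.0000 + 0.8637·10.9239] = 9.3411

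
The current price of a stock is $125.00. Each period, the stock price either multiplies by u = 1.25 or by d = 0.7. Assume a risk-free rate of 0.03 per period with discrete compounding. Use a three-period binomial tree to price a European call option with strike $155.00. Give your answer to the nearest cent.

$17.62

Risk-neutral probability p = (1 + 0.03 − 0.7)/(1.25 − 0.7) = 0.3300/0.5500 = 0.6000
Terminal stock prices: S_uuu = 244.1, S_uud = 136.7, S_udd = 76.56, S_ddd = 42.87
Terminal payoffs (S − K): max(89.14, 0) = 89.14, max(-18.28, 0) = 0, max(-78.44, 0) = 0, max(-112.1, 0) = 0
Node uu (S = 195.3): V_uu = 1/1.03·[0.6000·89.1406 + 0.4000·0.0000] = 51.9266
Node ud (S = 109.4): V_ud = 1/1.03·[0.6000·0.0000 + 0.4000·0.0000] = 0.0000
Node dd (S = 61.25): V_dd = 1/1.03·[0.6000·0.0000 + 0.4000·0.0000] = 0.0000
Node u (S = 156.2): V_u = 1/1.03·[0.6000·51.9266 + 0.4000·0.0000] = 30.2485
Node d (S = 87.5): V_d = 1/1.03·[0.6000·0.0000 + 0.4000·0.0000] = 0.0000
Node 0 (S = 125): V_0 = 1/1.03·[0.6000·30.2485 + 0.4000·0.0000] = 17.6205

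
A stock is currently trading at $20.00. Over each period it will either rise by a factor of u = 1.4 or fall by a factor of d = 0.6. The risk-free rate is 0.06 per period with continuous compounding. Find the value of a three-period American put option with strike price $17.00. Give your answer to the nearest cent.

Risk-neutral probability p = (e^0.06 − 0.6)/(1.4 − 0.6) = 0.4618/0.8000 = 0.5773
Terminal stock prices: S_uuu = 54.88, S_uud = 23.52, S_udd = 10.08, S_ddd = 4.32
Terminal payoffs (K − S): max(-37.88, 0) = 0, max(-6.52, 0) = 0, max(6.92, 0) = 6.92, max(12.68, 0) = 12.68
Node uu (S = 39.2): continuation = e^(−0.06)·[0.5773·0.0000 + 0.4227·0.0000] = 0.0000; exercise value = 0.0000 ≤ continuation, so V_uu = 0.0000
Node ud (S = 16.8): continuation = e^(−0.06)·[0.5773·0.0000 + 0.4227·6.9200] = 2.7548; exercise value = 0.2000 ≤ continuation, so V_ud = 2.7548
Node dd (S = 7.2): continuation = e^(−0.06)·[0.5773·6.9200 + 0.4227·12.6800] = 8.8100; exercise value = 9.8000 > continuation, so V_dd = 9.8000 (exercise)
Node u (S = 28): continuation = e^(−0.06)·[0.5773·0.0000 + 0.4227·2.7548] = 1.0966; exercise value = 0.0000 ≤ continuation, so V_u = 1.0966
Node d (S = 12): continuation = e^(−0.06)·[0.5773·2.7548 + 0.4227·9.8000] = 5.3990; exercise value = 5.0000 ≤ continuation, so V_d = 5.3990
Node 0 (S = 20): continuation = e^(−0.06)·[0.5773·1.0966 + 0.4227·5.3990] = 2.7455; exercise value = 0.0000 ≤ continuation, so V_0 = 2.7455

$2.75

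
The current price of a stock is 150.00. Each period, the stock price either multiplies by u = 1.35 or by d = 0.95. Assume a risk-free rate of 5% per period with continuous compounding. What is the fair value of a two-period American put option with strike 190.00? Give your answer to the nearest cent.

Risk-neutral probability p = (e^0.05 − 0.95)/(1.35 − 0.95) = 0.1013/0.4000 = 0.2532
Terminal stock prices: S_uu = 273.4, S_ud = 192.4, S_dd = 135.4
Terminal payoffs (K − S): max(-83.38, 0) = 0, max(-2.375, 0) = 0, max(54.62, 0) = 54.62
Node u (S = 202.5): continuation = e^(−0.05)·[0.2532·0.0000 + 0.7468·0.0000] = 0.0000; exercise value = 0.0000 ≤ continuation, so V_u = 0.0000
Node d (S = 142.5): continuation = e^(−0.05)·[0.2532·0.0000 + 0.7468·54.6250] = 38.8056; exercise value = 47.5000 > continuation, so V_d = 47.5000 (exercise)
Node 0 (S = 150): continuation = e^(−0.05)·[0.2532·0.0000 + 0.7468·47.5000] = 33.7440; exercise value = 40.0000 > continuation, so V_0 = 40.0000 (exercise)

40.00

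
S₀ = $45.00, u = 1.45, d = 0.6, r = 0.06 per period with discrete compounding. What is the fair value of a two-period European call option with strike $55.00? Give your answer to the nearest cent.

$10.33

Risk-neutral probability p = (1 + 0.06 − 0.6)/(1.45 − 0.6) = 0.4600/0.8500 = 0.5412
Terminal stock prices: S_uu = 94.61, S_ud = 39.15, S_dd = 16.2
Terminal payoffs (S − K): max(39.61, 0) = 39.61, max(-15.85, 0) = 0, max(-38.8, 0) = 0
Node u (S = 65.25): V_u = 1/1.06·[0.5412·39.6125 + 0.4588·0.0000] = 20.2239
Node d (S = 27): V_d = 1/1.06·[0.5412·0.0000 + 0.4588·0.0000] = 0.0000
Node 0 (S = 45): V_0 = 1/1.06·[0.5412·20.2239 + 0.4588·0.0000] = 10.3252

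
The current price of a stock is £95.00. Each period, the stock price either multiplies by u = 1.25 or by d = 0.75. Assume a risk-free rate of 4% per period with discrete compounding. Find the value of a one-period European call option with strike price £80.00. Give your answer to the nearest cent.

£21.61

Risk-neutral probability p = (1 + 0.04 − 0.75)/(1.25 − 0.75) = 0.2900/0.5000 = 0.5800
Terminal stock prices: S_u = 118.8, S_d = 71.25
Terminal payoffs (S − K): max(38.75, 0) = 38.75, max(-8.75, 0) = 0
Node 0 (S = 95): V_0 = 1/1.04·[0.5800·38.7500 + 0.4200·0.0000] = 21.6106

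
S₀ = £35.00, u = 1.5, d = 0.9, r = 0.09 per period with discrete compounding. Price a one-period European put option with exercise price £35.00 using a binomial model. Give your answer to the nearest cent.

Risk-neutral probability p = (1 + 0.09 − 0.9)/(1.5 − 0.9) = 0.1900/0.6000 = 0.3167
Terminal stock prices: S_u = 52.5, S_d = 31.5
Terminal payoffs (K − S): max(-17.5, 0) = 0, max(3.5, 0) = 3.5
Node 0 (S = 35): V_0 = 1/1.09·[0.3167·0.0000 + 0.6833·3.5000] = 2.1942

£2.19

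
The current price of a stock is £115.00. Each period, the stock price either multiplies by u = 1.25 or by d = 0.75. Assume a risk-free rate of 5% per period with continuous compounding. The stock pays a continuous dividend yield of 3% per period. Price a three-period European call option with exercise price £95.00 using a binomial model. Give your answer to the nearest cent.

£31.39

Per-period risk-free factor R = e^0.05 = 1.0513; dividend-adjusted growth = e^(0.05−0.03) = 1.0202.
Risk-neutral probability p = (1.0202 − 0.75)/(1.25 − 0.75) = 0.2702/0.5000 = 0.5404
Terminal stock prices: S_uuu = 224.6, S_uud = 134.8, S_udd = 80.86, S_ddd = 48.52
Terminal payoffs (S − K): max(129.6, 0) = 129.6, max(39.77, 0) = 39.77, max(-14.14, 0) = 0, max(-46.48, 0) = 0
Node uu (S = 179.7): V_uu = e^(−0.05)·[0.5404·129.6094 + 0.4596·39.7656] = 84.0101
Node ud (S = 107.8): V_ud = e^(−0.05)·[0.5404·39.7656 + 0.4596·0.0000] = 20.4414
Node dd (S = 64.69): V_dd = e^(−0.05)·[0.5404·0.0000 + 0.4596·0.0000] = 0.0000
Node u (S = 143.8): V_u = e^(−0.05)·[0.5404·84.0101 + 0.4596·20.4414] = 52.1218
Node d (S = 86.25): V_d = e^(−0.05)·[0.5404·20.4414 + 0.4596·0.0000] = 10.5078
Node 0 (S = 115): V_0 = e^(−0.05)·[0.5404·52.1218 + 0.4596·10.5078] = 31.3869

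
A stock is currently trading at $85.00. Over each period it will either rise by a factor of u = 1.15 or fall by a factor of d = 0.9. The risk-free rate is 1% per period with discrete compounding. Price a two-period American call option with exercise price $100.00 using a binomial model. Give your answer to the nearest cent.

Risk-neutral probability p = (1 + 0.01 − 0.9)/(1.15 − 0.9) = 0.1100/0.2500 = 0.4400
Terminal stock prices: S_uu = 112.4, S_ud = 87.97, S_dd = 68.85
Terminal payoffs (S − K): max(12.41, 0) = 12.41, max(-12.03, 0) = 0, max(-31.15, 0) = 0
Node u (S = 97.75): continuation = 1/1.01·[0.4400·12.4125 + 0.5600·0.0000] = 5.4074; exercise value = 0.0000 ≤ continuation, so V_u = 5.4074
Node d (S = 76.5): continuation = 1/1.01·[0.4400·0.0000 + 0.5600·0.0000] = 0.0000; exercise value = 0.0000 ≤ continuation, so V_d = 0.0000
Node 0 (S = 85): continuation = 1/1.01·[0.4400·5.4074 + 0.5600·0.0000] = 2.3557; exercise value = 0.0000 ≤ continuation, so V_0 = 2.3557

$2.36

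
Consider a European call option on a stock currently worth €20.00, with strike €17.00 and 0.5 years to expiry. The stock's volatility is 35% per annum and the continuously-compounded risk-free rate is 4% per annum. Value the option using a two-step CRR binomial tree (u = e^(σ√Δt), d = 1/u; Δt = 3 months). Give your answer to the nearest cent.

€4.09

CRR parameters: u = e^(σ√Δt) = e^(0.35·√0.25) = 1.1912, d = 1/u = 0.8395
Per-period rate: rΔt = 0.04·0.25 = 0.01, so R = e^0.01 = 1.0101
Risk-neutral probability p = (e^0.01 − 0.8395)/(1.1912 − 0.8395) = 0.1706/0.3518 = 0.4849
Terminal stock prices: S_uu = 28.38, S_ud = 20, S_dd = 14.09
Terminal payoffs (S − K): max(11.38, 0) = 11.38, max(3, 0) = 3, max(-2.906, 0) = 0
Node u (S = 23.82): V_u = e^(−0.01)·[0.4849·11.3814 + 0.5151·3.0000] = 6.9941
Node d (S = 16.79): V_d = e^(−0.01)·[0.4849·3.0000 + 0.5151·0.0000] = 1.4403
Node 0 (S = 20): V_0 = e^(−0.01)·[0.4849·6.9941 + 0.5151·1.4403] = 4.0924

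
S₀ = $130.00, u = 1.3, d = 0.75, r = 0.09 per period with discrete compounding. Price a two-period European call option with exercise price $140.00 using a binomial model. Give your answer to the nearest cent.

$25.64

Risk-neutral probability p = (1 + 0.09 − 0.75)/(1.3 − 0.75) = 0.3400/0.5500 = 0.6182
Terminal stock prices: S_uu = 219.7, S_ud = 126.8, S_dd = 73.12
Terminal payoffs (S − K): max(79.7, 0) = 79.7, max(-13.25, 0) = 0, max(-66.88, 0) = 0
Node u (S = 169): V_u = 1/1.09·[0.6182·79.7000 + 0.3818·0.0000] = 45.2010
Node d (S = 97.5): V_d = 1/1.09·[0.6182·0.0000 + 0.3818·0.0000] = 0.0000
Node 0 (S = 130): V_0 = 1/1.09·[0.6182·45.2010 + 0.3818·0.0000] = 25.6353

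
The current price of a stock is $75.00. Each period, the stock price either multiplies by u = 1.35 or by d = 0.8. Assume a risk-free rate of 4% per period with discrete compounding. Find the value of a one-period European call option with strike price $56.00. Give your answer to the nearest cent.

$21.15

Risk-neutral probability p = (1 + 0.04 − 0.8)/(1.35 − 0.8) = 0.2400/0.5500 = 0.4364
Terminal stock prices: S_u = 101.2, S_d = 60
Terminal payoffs (S − K): max(45.25, 0) = 45.25, max(4, 0) = 4
Node 0 (S = 75): V_0 = 1/1.04·[0.4364·45.2500 + 0.5636·4.0000] = 21.1538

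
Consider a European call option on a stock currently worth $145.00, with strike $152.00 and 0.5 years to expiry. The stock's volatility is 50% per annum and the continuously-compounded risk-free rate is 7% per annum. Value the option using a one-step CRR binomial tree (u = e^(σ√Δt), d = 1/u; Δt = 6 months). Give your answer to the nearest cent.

$24.30

CRR parameters: u = e^(σ√Δt) = e^(0.5·√0.5) = 1.4241, d = 1/u = 0.7022
Per-period rate: rΔt = 0.07·0.5 = 0.035, so R = e^0.035 = 1.0356
Risk-neutral probability p = (e^0.035 − 0.7022)/(1.4241 − 0.7022) = 0.3334/0.7219 = 0.4619
Terminal stock prices: S_u = 206.5, S_d = 101.8
Terminal payoffs (S − K): max(54.5, 0) = 54.5, max(-50.18, 0) = 0
Node 0 (S = 145): V_0 = e^(−0.035)·[0.4619·54.4973 + 0.5381·0.0000] = 24.3044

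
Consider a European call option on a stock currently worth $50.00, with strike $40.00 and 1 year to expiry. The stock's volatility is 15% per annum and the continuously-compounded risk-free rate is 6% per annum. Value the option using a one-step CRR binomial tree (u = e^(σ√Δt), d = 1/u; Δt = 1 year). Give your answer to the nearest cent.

CRR parameters: u = e^(σ√Δt) = e^(0.15·√1) = 1.1618, d = 1/u = 0.8607
Per-period rate: rΔt = 0.06·1 = 0.06, so R = e^0.06 = 1.0618
Risk-neutral probability p = (e^0.06 − 0.8607)/(1.1618 − 0.8607) = 0.2011/0.3011 = 0.6679
Terminal stock prices: S_u = 58.09, S_d = 43.04
Terminal payoffs (S − K): max(18.09, 0) = 18.09, max(3.035, 0) = 3.035
Node 0 (S = 50): V_0 = e^(−0.06)·[0.6679·18.0917 + 0.3321·3.0354] = 12.3294

$12.33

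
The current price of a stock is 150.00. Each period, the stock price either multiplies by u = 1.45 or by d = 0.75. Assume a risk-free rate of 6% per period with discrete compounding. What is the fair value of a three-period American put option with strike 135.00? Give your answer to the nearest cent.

Risk-neutral probability p = (1 + 0.06 − 0.75)/(1.45 − 0.75) = 0.3100/0.7000 = 0.4429
Terminal stock prices: S_uuu = 457.3, S_uud = 236.5, S_udd = 122.3, S_ddd = 63.28
Terminal payoffs (K − S): max(-322.3, 0) = 0, max(-101.5, 0) = 0, max(12.66, 0) = 12.66, max(71.72, 0) = 71.72
Node uu (S = 315.4): continuation = 1/1.06·[0.4429·0.0000 + 0.5571·0.0000] = 0.0000; exercise value = 0.0000 ≤ continuation, so V_uu = 0.0000
Node ud (S = 163.1): continuation = 1/1.06·[0.4429·0.0000 + 0.5571·12.6562] = 6.6522; exercise value = 0.0000 ≤ continuation, so V_ud = 6.6522
Node dd (S = 84.38): continuation = 1/1.06·[0.4429·12.6562 + 0.5571·71.7188] = 42.9835; exercise value = 50.6250 > continuation, so V_dd = 50.6250 (exercise)
Node u (S = 217.5): continuation = 1/1.06·[0.4429·0.0000 + 0.5571·6.6522] = 3.4964; exercise value = 0.0000 ≤ continuation, so V_u = 3.4964
Node d (S = 112.5): continuation = 1/1.06·[0.4429·6.6522 + 0.5571·50.6250] = 29.3881; exercise value = 22.5000 ≤ continuation, so V_d = 29.3881
Node 0 (S = 150): continuation = 1/1.06·[0.4429·3.4964 + 0.5571·29.3881] = 16.9073; exercise value = 0.0000 ≤ continuation, so V_0 = 16.9073

16.91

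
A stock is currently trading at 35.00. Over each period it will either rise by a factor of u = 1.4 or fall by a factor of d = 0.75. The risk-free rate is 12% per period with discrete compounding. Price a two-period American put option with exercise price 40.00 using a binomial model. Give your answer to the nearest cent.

Risk-neutral probability p = (1 + 0.12 − 0.75)/(1.4 − 0.75) = 0.3700/0.6500 = 0.5692
Terminal stock prices: S_uu = 68.6, S_ud = 36.75, S_dd = 19.69
Terminal payoffs (K − S): max(-28.6, 0) = 0, max(3.25, 0) = 3.25, max(20.31, 0) = 20.31
Node u (S = 49): continuation = 1/1.12·[0.5692·0.0000 + 0.4308·3.2500] = 1.2500; exercise value = 0.0000 ≤ continuation, so V_u = 1.2500
Node d (S = 26.25): continuation = 1/1.12·[0.5692·3.2500 + 0.4308·20.3125] = 9.4643; exercise value = 13.7500 > continuation, so V_d = 13.7500 (exercise)
Node 0 (S = 35): continuation = 1/1.12·[0.5692·1.2500 + 0.4308·13.7500] = 5.9238; exercise value = 5.0000 ≤ continuation, so V_0 = 5.9238

5.92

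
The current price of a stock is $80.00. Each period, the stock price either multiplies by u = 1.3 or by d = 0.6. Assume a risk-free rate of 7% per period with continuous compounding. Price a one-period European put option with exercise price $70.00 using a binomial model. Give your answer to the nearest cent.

Risk-neutral probability p = (e^0.07 − 0.6)/(1.3 − 0.6) = 0.4725/0.7000 = 0.6750
Terminal stock prices: S_u = 104, S_d = 48
Terminal payoffs (K − S): max(-34, 0) = 0, max(22, 0) = 22
Node 0 (S = 80): V_0 = e^(−0.07)·[0.6750·0.0000 + 0.3250·22.0000] = 6.6664

$6.67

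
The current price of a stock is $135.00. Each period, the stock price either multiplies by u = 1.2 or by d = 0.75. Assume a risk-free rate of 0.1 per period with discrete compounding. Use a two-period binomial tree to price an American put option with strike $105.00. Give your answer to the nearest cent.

Risk-neutral probability p = (1 + 0.1 − 0.75)/(1.2 − 0.75) = 0.3500/0.4500 = 0.7778
Terminal stock prices: S_uu = 194.4, S_ud = 121.5, S_dd = 75.94
Terminal payoffs (K − S): max(-89.4, 0) = 0, max(-16.5, 0) = 0, max(29.06, 0) = 29.06
Node u (S = 162): continuation = 1/1.1·[0.7778·0.0000 + 0.2222·0.0000] = 0.0000; exercise value = 0.0000 ≤ continuation, so V_u = 0.0000
Node d (S = 101.2): continuation = 1/1.1·[0.7778·0.0000 + 0.2222·29.0625] = 5.8712; exercise value = 3.7500 ≤ continuation, so V_d = 5.8712
Node 0 (S = 135): continuation = 1/1.1·[0.7778·0.0000 + 0.2222·5.8712] = 1.1861; exercise value = 0.0000 ≤ continuation, so V_0 = 1.1861

$1.19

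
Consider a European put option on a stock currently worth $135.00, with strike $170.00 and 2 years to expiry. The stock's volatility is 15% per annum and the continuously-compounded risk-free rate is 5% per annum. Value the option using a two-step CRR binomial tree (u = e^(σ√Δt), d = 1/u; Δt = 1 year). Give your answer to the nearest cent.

$23.25

CRR parameters: u = e^(σ√Δt) = e^(0.15·√1) = 1.1618, d = 1/u = 0.8607
Per-period rate: rΔt = 0.05·1 = 0.05, so R = e^0.05 = 1.0513
Risk-neutral probability p = (e^0.05 − 0.8607)/(1.1618 − 0.8607) = 0.1906/0.3011 = 0.6328
Terminal stock prices: S_uu = 182.2, S_ud = 135, S_dd = 100
Terminal payoffs (K − S): max(-12.23, 0) = 0, max(35, 0) = 35, max(69.99, 0) = 69.99
Node u (S = 156.8): V_u = e^(−0.05)·[0.6328·0.0000 + 0.3672·35.0000] = 12.2240
Node d (S = 116.2): V_d = e^(−0.05)·[0.6328·35.0000 + 0.3672·69.9895] = 45.5134
Node 0 (S = 135): V_0 = e^(−0.05)·[0.6328·12.2240 + 0.3672·45.5134] = 23.2545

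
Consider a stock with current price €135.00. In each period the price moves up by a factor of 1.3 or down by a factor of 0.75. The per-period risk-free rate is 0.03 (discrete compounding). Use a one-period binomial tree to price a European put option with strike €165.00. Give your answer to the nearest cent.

Risk-neutral probability p = (1 + 0.03 − 0.75)/(1.3 − 0.75) = 0.2800/0.5500 = 0.5091
Terminal stock prices: S_u = 175.5, S_d = 101.2
Terminal payoffs (K − S): max(-10.5, 0) = 0, max(63.75, 0) = 63.75
Node 0 (S = 135): V_0 = 1/1.03·[0.5091·0.0000 + 0.4909·63.7500] = 30.3839

€30.38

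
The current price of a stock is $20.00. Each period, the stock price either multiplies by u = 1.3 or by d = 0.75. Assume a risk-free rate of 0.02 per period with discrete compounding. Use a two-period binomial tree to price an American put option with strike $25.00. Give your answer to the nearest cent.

Risk-neutral probability p = (1 + 0.02 − 0.75)/(1.3 − 0.75) = 0.2700/0.5500 = 0.4909
Terminal stock prices: S_uu = 33.8, S_ud = 19.5, S_dd = 11.25
Terminal payoffs (K − S): max(-8.8, 0) = 0, max(5.5, 0) = 5.5, max(13.75, 0) = 13.75
Node u (S = 26): continuation = 1/1.02·[0.4909·0.0000 + 0.5091·5.5000] = 2.7451; exercise value = 0.0000 ≤ continuation, so V_u = 2.7451
Node d (S = 15): continuation = 1/1.02·[0.4909·5.5000 + 0.5091·13.7500] = 9.5098; exercise value = 10.0000 > continuation, so V_d = 10.0000 (exercise)
Node 0 (S = 20): continuation = 1/1.02·[0.4909·2.7451 + 0.5091·10.0000] = 6.3123; exercise value = 5.0000 ≤ continuation, so V_0 = 6.3123

$6.31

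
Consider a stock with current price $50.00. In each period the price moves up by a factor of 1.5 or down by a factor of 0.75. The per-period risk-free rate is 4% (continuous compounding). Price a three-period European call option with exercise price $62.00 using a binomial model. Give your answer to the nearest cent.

$11.00

Risk-neutral probability p = (e^0.04 − 0.75)/(1.5 − 0.75) = 0.2908/0.7500 = 0.3877
Terminal stock prices: S_uuu = 168.8, S_uud = 84.38, S_udd = 42.19, S_ddd = 21.09
Terminal payoffs (S − K): max(106.8, 0) = 106.8, max(22.38, 0) = 22.38, max(-19.81, 0) = 0, max(-40.91, 0) = 0
Node uu (S = 112.5): V_uu = e^(−0.04)·[0.3877·106.7500 + 0.6123·22.3750] = 52.9311
Node ud (S = 56.25): V_ud = e^(−0.04)·[0.3877·22.3750 + 0.6123·0.0000] = 8.3357
Node dd (S = 28.12): V_dd = e^(−0.04)·[0.3877·0.0000 + 0.6123·0.0000] = 0.0000
Node u (S = 75): V_u = e^(−0.04)·[0.3877·52.9311 + 0.6123·8.3357] = 24.6226
Node d (S = 37.5): V_d = e^(−0.04)·[0.3877·8.3357 + 0.6123·0.0000] = 3.1054
Node 0 (S = 50): V_0 = e^(−0.04)·[0.3877·24.6226 + 0.6123·3.1054] = 10.9997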